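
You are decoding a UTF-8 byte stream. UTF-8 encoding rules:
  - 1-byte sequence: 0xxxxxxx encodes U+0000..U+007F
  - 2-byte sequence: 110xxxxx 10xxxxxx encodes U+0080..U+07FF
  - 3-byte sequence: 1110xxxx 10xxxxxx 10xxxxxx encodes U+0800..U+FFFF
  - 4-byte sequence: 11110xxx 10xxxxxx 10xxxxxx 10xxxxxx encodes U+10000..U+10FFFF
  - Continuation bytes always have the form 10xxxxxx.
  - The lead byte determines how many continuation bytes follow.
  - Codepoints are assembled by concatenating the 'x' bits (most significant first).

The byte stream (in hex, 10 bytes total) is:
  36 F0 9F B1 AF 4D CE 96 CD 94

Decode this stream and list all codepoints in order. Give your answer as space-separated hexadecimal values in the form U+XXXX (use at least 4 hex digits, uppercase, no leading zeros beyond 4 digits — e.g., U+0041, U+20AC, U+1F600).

Answer: U+0036 U+1FC6F U+004D U+0396 U+0354

Derivation:
Byte[0]=36: 1-byte ASCII. cp=U+0036
Byte[1]=F0: 4-byte lead, need 3 cont bytes. acc=0x0
Byte[2]=9F: continuation. acc=(acc<<6)|0x1F=0x1F
Byte[3]=B1: continuation. acc=(acc<<6)|0x31=0x7F1
Byte[4]=AF: continuation. acc=(acc<<6)|0x2F=0x1FC6F
Completed: cp=U+1FC6F (starts at byte 1)
Byte[5]=4D: 1-byte ASCII. cp=U+004D
Byte[6]=CE: 2-byte lead, need 1 cont bytes. acc=0xE
Byte[7]=96: continuation. acc=(acc<<6)|0x16=0x396
Completed: cp=U+0396 (starts at byte 6)
Byte[8]=CD: 2-byte lead, need 1 cont bytes. acc=0xD
Byte[9]=94: continuation. acc=(acc<<6)|0x14=0x354
Completed: cp=U+0354 (starts at byte 8)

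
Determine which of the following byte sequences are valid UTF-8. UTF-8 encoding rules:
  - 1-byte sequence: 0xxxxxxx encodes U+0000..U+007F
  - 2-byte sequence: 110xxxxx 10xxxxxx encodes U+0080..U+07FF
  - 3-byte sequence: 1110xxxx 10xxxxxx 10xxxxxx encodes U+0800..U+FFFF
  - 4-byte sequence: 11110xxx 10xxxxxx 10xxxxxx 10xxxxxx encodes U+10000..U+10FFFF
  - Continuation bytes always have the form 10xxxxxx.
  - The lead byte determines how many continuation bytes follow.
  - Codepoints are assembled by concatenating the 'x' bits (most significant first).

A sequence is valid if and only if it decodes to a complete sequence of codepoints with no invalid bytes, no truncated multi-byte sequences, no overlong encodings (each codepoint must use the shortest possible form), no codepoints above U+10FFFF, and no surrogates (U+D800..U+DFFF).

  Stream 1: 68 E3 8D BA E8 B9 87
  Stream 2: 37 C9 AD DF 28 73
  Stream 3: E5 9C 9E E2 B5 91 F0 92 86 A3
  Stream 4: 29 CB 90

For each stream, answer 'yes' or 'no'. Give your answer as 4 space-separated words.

Stream 1: decodes cleanly. VALID
Stream 2: error at byte offset 4. INVALID
Stream 3: decodes cleanly. VALID
Stream 4: decodes cleanly. VALID

Answer: yes no yes yes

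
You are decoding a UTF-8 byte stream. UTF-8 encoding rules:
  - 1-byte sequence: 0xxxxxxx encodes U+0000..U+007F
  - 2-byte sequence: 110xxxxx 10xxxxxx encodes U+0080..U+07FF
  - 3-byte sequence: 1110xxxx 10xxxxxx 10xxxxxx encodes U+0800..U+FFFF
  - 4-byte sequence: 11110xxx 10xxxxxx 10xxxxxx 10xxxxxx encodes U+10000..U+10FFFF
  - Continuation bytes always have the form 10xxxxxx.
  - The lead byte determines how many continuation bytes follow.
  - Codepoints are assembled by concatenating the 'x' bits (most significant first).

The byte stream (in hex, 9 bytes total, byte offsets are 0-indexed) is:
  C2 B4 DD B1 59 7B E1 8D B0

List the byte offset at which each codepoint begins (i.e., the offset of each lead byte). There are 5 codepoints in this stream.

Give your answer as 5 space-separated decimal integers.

Answer: 0 2 4 5 6

Derivation:
Byte[0]=C2: 2-byte lead, need 1 cont bytes. acc=0x2
Byte[1]=B4: continuation. acc=(acc<<6)|0x34=0xB4
Completed: cp=U+00B4 (starts at byte 0)
Byte[2]=DD: 2-byte lead, need 1 cont bytes. acc=0x1D
Byte[3]=B1: continuation. acc=(acc<<6)|0x31=0x771
Completed: cp=U+0771 (starts at byte 2)
Byte[4]=59: 1-byte ASCII. cp=U+0059
Byte[5]=7B: 1-byte ASCII. cp=U+007B
Byte[6]=E1: 3-byte lead, need 2 cont bytes. acc=0x1
Byte[7]=8D: continuation. acc=(acc<<6)|0x0D=0x4D
Byte[8]=B0: continuation. acc=(acc<<6)|0x30=0x1370
Completed: cp=U+1370 (starts at byte 6)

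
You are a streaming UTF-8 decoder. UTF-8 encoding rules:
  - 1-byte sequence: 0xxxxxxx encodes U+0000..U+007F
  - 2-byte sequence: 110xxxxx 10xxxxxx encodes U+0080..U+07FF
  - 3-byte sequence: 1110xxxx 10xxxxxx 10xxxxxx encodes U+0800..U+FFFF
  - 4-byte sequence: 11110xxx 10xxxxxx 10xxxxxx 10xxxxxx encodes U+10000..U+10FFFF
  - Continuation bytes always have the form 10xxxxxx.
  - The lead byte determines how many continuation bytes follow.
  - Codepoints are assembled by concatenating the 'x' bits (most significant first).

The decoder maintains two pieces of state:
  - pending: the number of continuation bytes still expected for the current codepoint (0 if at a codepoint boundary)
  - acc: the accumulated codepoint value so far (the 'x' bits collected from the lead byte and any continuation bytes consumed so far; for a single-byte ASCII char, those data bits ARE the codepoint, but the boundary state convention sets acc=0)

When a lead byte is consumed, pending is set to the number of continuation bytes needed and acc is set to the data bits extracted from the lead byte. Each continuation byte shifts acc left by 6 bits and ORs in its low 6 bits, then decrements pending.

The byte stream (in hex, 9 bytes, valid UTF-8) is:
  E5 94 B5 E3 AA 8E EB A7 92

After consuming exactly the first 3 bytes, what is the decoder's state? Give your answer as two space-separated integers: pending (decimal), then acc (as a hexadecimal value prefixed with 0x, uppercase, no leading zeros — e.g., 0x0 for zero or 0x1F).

Byte[0]=E5: 3-byte lead. pending=2, acc=0x5
Byte[1]=94: continuation. acc=(acc<<6)|0x14=0x154, pending=1
Byte[2]=B5: continuation. acc=(acc<<6)|0x35=0x5535, pending=0

Answer: 0 0x5535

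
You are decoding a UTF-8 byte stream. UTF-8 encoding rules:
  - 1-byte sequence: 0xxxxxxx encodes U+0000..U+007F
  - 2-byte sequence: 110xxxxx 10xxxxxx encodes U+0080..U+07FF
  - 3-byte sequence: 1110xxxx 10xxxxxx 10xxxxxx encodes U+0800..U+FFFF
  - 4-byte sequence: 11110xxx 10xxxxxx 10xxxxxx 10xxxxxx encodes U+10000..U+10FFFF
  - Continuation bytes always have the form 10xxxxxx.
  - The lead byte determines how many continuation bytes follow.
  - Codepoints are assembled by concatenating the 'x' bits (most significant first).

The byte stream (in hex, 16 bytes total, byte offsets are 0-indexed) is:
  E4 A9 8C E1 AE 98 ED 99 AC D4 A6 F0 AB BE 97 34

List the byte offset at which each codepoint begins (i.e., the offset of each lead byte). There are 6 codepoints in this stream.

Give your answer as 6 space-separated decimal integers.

Answer: 0 3 6 9 11 15

Derivation:
Byte[0]=E4: 3-byte lead, need 2 cont bytes. acc=0x4
Byte[1]=A9: continuation. acc=(acc<<6)|0x29=0x129
Byte[2]=8C: continuation. acc=(acc<<6)|0x0C=0x4A4C
Completed: cp=U+4A4C (starts at byte 0)
Byte[3]=E1: 3-byte lead, need 2 cont bytes. acc=0x1
Byte[4]=AE: continuation. acc=(acc<<6)|0x2E=0x6E
Byte[5]=98: continuation. acc=(acc<<6)|0x18=0x1B98
Completed: cp=U+1B98 (starts at byte 3)
Byte[6]=ED: 3-byte lead, need 2 cont bytes. acc=0xD
Byte[7]=99: continuation. acc=(acc<<6)|0x19=0x359
Byte[8]=AC: continuation. acc=(acc<<6)|0x2C=0xD66C
Completed: cp=U+D66C (starts at byte 6)
Byte[9]=D4: 2-byte lead, need 1 cont bytes. acc=0x14
Byte[10]=A6: continuation. acc=(acc<<6)|0x26=0x526
Completed: cp=U+0526 (starts at byte 9)
Byte[11]=F0: 4-byte lead, need 3 cont bytes. acc=0x0
Byte[12]=AB: continuation. acc=(acc<<6)|0x2B=0x2B
Byte[13]=BE: continuation. acc=(acc<<6)|0x3E=0xAFE
Byte[14]=97: continuation. acc=(acc<<6)|0x17=0x2BF97
Completed: cp=U+2BF97 (starts at byte 11)
Byte[15]=34: 1-byte ASCII. cp=U+0034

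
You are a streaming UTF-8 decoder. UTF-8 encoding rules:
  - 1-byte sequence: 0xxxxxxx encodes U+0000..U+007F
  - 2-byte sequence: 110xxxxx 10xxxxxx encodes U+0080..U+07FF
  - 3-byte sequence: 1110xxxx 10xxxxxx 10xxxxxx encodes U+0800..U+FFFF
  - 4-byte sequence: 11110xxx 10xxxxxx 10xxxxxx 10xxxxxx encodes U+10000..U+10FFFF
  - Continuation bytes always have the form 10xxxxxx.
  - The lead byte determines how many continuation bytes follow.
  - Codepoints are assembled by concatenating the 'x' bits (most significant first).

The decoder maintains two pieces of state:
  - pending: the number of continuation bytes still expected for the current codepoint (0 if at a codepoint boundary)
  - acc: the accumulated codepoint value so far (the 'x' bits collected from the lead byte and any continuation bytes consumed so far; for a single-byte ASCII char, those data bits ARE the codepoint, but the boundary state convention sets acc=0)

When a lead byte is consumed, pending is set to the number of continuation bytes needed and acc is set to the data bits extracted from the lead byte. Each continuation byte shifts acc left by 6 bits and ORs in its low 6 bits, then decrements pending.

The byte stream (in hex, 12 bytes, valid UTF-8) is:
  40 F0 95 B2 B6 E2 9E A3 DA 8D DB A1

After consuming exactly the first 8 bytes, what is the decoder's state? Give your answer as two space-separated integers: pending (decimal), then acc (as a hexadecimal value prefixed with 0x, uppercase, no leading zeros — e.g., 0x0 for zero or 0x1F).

Byte[0]=40: 1-byte. pending=0, acc=0x0
Byte[1]=F0: 4-byte lead. pending=3, acc=0x0
Byte[2]=95: continuation. acc=(acc<<6)|0x15=0x15, pending=2
Byte[3]=B2: continuation. acc=(acc<<6)|0x32=0x572, pending=1
Byte[4]=B6: continuation. acc=(acc<<6)|0x36=0x15CB6, pending=0
Byte[5]=E2: 3-byte lead. pending=2, acc=0x2
Byte[6]=9E: continuation. acc=(acc<<6)|0x1E=0x9E, pending=1
Byte[7]=A3: continuation. acc=(acc<<6)|0x23=0x27A3, pending=0

Answer: 0 0x27A3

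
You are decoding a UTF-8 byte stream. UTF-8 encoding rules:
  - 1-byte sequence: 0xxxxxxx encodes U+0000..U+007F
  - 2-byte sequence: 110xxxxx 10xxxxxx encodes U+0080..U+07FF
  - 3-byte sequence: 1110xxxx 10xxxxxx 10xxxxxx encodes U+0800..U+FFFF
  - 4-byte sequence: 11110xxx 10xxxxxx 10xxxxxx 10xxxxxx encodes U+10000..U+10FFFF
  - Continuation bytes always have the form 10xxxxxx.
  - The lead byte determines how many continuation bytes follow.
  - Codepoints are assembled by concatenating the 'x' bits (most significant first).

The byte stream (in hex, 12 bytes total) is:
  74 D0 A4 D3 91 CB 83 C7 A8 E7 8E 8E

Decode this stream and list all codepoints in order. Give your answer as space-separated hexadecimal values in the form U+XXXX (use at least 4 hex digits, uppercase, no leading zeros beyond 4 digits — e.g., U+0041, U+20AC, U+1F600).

Answer: U+0074 U+0424 U+04D1 U+02C3 U+01E8 U+738E

Derivation:
Byte[0]=74: 1-byte ASCII. cp=U+0074
Byte[1]=D0: 2-byte lead, need 1 cont bytes. acc=0x10
Byte[2]=A4: continuation. acc=(acc<<6)|0x24=0x424
Completed: cp=U+0424 (starts at byte 1)
Byte[3]=D3: 2-byte lead, need 1 cont bytes. acc=0x13
Byte[4]=91: continuation. acc=(acc<<6)|0x11=0x4D1
Completed: cp=U+04D1 (starts at byte 3)
Byte[5]=CB: 2-byte lead, need 1 cont bytes. acc=0xB
Byte[6]=83: continuation. acc=(acc<<6)|0x03=0x2C3
Completed: cp=U+02C3 (starts at byte 5)
Byte[7]=C7: 2-byte lead, need 1 cont bytes. acc=0x7
Byte[8]=A8: continuation. acc=(acc<<6)|0x28=0x1E8
Completed: cp=U+01E8 (starts at byte 7)
Byte[9]=E7: 3-byte lead, need 2 cont bytes. acc=0x7
Byte[10]=8E: continuation. acc=(acc<<6)|0x0E=0x1CE
Byte[11]=8E: continuation. acc=(acc<<6)|0x0E=0x738E
Completed: cp=U+738E (starts at byte 9)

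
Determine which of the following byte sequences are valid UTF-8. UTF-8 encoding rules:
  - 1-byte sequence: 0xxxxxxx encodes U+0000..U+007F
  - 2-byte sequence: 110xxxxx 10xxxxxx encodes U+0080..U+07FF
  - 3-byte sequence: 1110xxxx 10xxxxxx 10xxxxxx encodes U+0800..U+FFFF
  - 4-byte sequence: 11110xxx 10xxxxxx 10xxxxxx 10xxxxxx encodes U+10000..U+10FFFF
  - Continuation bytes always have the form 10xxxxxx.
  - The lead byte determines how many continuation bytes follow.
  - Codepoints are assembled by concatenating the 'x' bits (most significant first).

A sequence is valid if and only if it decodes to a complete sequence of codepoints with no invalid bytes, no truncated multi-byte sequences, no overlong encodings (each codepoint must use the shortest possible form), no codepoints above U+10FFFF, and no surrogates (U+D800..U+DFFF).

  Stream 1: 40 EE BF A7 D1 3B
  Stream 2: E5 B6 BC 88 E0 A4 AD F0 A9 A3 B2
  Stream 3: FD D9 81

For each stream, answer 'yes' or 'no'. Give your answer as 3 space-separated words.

Answer: no no no

Derivation:
Stream 1: error at byte offset 5. INVALID
Stream 2: error at byte offset 3. INVALID
Stream 3: error at byte offset 0. INVALID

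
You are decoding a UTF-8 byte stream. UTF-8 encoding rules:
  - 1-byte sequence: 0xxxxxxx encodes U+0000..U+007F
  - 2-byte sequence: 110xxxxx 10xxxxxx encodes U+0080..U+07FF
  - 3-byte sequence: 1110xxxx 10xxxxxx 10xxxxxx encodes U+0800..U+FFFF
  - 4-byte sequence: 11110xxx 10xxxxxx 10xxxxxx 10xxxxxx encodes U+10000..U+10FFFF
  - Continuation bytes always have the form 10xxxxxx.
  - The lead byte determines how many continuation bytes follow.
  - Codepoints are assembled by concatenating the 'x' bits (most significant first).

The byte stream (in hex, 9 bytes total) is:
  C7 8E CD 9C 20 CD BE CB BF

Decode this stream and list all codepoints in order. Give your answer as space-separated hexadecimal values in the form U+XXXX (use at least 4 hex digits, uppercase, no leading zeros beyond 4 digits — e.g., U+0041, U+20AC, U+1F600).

Byte[0]=C7: 2-byte lead, need 1 cont bytes. acc=0x7
Byte[1]=8E: continuation. acc=(acc<<6)|0x0E=0x1CE
Completed: cp=U+01CE (starts at byte 0)
Byte[2]=CD: 2-byte lead, need 1 cont bytes. acc=0xD
Byte[3]=9C: continuation. acc=(acc<<6)|0x1C=0x35C
Completed: cp=U+035C (starts at byte 2)
Byte[4]=20: 1-byte ASCII. cp=U+0020
Byte[5]=CD: 2-byte lead, need 1 cont bytes. acc=0xD
Byte[6]=BE: continuation. acc=(acc<<6)|0x3E=0x37E
Completed: cp=U+037E (starts at byte 5)
Byte[7]=CB: 2-byte lead, need 1 cont bytes. acc=0xB
Byte[8]=BF: continuation. acc=(acc<<6)|0x3F=0x2FF
Completed: cp=U+02FF (starts at byte 7)

Answer: U+01CE U+035C U+0020 U+037E U+02FF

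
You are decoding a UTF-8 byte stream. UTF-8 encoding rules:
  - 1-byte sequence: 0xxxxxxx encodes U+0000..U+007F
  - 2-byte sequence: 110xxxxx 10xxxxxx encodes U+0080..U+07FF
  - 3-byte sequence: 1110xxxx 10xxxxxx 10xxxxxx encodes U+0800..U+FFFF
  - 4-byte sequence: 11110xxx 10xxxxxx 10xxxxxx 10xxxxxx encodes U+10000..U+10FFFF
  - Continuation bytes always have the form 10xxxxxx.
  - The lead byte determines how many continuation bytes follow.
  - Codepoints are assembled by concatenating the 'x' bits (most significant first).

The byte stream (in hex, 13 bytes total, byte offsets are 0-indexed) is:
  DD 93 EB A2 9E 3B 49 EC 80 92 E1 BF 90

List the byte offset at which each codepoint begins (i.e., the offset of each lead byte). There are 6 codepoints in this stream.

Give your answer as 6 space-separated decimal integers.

Answer: 0 2 5 6 7 10

Derivation:
Byte[0]=DD: 2-byte lead, need 1 cont bytes. acc=0x1D
Byte[1]=93: continuation. acc=(acc<<6)|0x13=0x753
Completed: cp=U+0753 (starts at byte 0)
Byte[2]=EB: 3-byte lead, need 2 cont bytes. acc=0xB
Byte[3]=A2: continuation. acc=(acc<<6)|0x22=0x2E2
Byte[4]=9E: continuation. acc=(acc<<6)|0x1E=0xB89E
Completed: cp=U+B89E (starts at byte 2)
Byte[5]=3B: 1-byte ASCII. cp=U+003B
Byte[6]=49: 1-byte ASCII. cp=U+0049
Byte[7]=EC: 3-byte lead, need 2 cont bytes. acc=0xC
Byte[8]=80: continuation. acc=(acc<<6)|0x00=0x300
Byte[9]=92: continuation. acc=(acc<<6)|0x12=0xC012
Completed: cp=U+C012 (starts at byte 7)
Byte[10]=E1: 3-byte lead, need 2 cont bytes. acc=0x1
Byte[11]=BF: continuation. acc=(acc<<6)|0x3F=0x7F
Byte[12]=90: continuation. acc=(acc<<6)|0x10=0x1FD0
Completed: cp=U+1FD0 (starts at byte 10)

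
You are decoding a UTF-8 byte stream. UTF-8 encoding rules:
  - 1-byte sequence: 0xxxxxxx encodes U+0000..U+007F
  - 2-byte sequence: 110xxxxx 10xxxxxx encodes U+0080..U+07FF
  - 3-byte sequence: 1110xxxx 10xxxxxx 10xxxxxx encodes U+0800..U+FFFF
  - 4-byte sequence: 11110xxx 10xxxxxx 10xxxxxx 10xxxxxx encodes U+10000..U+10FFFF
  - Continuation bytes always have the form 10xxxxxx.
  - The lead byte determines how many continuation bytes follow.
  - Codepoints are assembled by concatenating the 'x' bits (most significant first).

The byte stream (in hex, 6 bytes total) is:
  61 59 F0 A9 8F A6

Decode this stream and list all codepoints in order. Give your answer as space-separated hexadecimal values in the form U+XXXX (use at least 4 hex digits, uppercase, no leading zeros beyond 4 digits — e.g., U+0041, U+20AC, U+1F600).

Byte[0]=61: 1-byte ASCII. cp=U+0061
Byte[1]=59: 1-byte ASCII. cp=U+0059
Byte[2]=F0: 4-byte lead, need 3 cont bytes. acc=0x0
Byte[3]=A9: continuation. acc=(acc<<6)|0x29=0x29
Byte[4]=8F: continuation. acc=(acc<<6)|0x0F=0xA4F
Byte[5]=A6: continuation. acc=(acc<<6)|0x26=0x293E6
Completed: cp=U+293E6 (starts at byte 2)

Answer: U+0061 U+0059 U+293E6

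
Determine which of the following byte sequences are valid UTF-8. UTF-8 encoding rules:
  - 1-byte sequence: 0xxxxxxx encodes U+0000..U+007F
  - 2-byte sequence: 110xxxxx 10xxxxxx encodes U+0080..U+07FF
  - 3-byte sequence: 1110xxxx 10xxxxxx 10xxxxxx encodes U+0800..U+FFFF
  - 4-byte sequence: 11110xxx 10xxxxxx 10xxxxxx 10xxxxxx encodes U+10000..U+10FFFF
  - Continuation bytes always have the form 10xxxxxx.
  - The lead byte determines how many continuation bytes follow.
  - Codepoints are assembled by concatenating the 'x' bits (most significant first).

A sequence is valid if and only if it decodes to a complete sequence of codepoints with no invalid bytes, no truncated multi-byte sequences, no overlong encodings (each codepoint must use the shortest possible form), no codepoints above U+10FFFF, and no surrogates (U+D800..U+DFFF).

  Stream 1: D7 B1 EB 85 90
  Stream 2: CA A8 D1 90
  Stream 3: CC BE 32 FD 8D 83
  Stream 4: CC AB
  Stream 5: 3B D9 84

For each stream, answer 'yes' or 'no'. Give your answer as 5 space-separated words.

Stream 1: decodes cleanly. VALID
Stream 2: decodes cleanly. VALID
Stream 3: error at byte offset 3. INVALID
Stream 4: decodes cleanly. VALID
Stream 5: decodes cleanly. VALID

Answer: yes yes no yes yes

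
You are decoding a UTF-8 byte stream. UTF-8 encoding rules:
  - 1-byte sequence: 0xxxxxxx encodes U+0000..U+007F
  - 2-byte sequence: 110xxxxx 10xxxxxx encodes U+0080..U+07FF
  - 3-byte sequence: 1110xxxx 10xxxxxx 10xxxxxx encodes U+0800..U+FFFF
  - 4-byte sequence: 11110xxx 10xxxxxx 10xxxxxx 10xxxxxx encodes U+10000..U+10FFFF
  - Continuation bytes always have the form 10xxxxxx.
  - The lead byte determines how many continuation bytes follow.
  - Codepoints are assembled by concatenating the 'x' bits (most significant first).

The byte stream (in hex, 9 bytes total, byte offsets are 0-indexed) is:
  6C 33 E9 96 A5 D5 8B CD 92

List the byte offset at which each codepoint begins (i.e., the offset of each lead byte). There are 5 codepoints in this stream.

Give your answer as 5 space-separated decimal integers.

Byte[0]=6C: 1-byte ASCII. cp=U+006C
Byte[1]=33: 1-byte ASCII. cp=U+0033
Byte[2]=E9: 3-byte lead, need 2 cont bytes. acc=0x9
Byte[3]=96: continuation. acc=(acc<<6)|0x16=0x256
Byte[4]=A5: continuation. acc=(acc<<6)|0x25=0x95A5
Completed: cp=U+95A5 (starts at byte 2)
Byte[5]=D5: 2-byte lead, need 1 cont bytes. acc=0x15
Byte[6]=8B: continuation. acc=(acc<<6)|0x0B=0x54B
Completed: cp=U+054B (starts at byte 5)
Byte[7]=CD: 2-byte lead, need 1 cont bytes. acc=0xD
Byte[8]=92: continuation. acc=(acc<<6)|0x12=0x352
Completed: cp=U+0352 (starts at byte 7)

Answer: 0 1 2 5 7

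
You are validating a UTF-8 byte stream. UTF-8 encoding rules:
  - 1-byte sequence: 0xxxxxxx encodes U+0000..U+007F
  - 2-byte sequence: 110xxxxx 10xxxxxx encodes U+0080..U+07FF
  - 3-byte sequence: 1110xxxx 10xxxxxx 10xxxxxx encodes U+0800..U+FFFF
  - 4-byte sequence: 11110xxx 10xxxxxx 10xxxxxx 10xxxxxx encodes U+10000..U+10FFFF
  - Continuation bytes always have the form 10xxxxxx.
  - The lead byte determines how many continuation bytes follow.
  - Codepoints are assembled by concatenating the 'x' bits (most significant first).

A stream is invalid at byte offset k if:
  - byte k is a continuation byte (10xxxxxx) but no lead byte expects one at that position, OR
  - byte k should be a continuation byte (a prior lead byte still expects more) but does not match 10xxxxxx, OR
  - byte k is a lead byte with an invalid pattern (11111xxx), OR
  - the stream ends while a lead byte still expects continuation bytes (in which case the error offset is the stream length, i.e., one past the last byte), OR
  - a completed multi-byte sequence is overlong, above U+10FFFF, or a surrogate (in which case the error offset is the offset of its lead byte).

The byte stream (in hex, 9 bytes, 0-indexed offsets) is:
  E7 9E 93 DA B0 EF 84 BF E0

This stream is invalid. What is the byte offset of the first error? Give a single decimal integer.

Byte[0]=E7: 3-byte lead, need 2 cont bytes. acc=0x7
Byte[1]=9E: continuation. acc=(acc<<6)|0x1E=0x1DE
Byte[2]=93: continuation. acc=(acc<<6)|0x13=0x7793
Completed: cp=U+7793 (starts at byte 0)
Byte[3]=DA: 2-byte lead, need 1 cont bytes. acc=0x1A
Byte[4]=B0: continuation. acc=(acc<<6)|0x30=0x6B0
Completed: cp=U+06B0 (starts at byte 3)
Byte[5]=EF: 3-byte lead, need 2 cont bytes. acc=0xF
Byte[6]=84: continuation. acc=(acc<<6)|0x04=0x3C4
Byte[7]=BF: continuation. acc=(acc<<6)|0x3F=0xF13F
Completed: cp=U+F13F (starts at byte 5)
Byte[8]=E0: 3-byte lead, need 2 cont bytes. acc=0x0
Byte[9]: stream ended, expected continuation. INVALID

Answer: 9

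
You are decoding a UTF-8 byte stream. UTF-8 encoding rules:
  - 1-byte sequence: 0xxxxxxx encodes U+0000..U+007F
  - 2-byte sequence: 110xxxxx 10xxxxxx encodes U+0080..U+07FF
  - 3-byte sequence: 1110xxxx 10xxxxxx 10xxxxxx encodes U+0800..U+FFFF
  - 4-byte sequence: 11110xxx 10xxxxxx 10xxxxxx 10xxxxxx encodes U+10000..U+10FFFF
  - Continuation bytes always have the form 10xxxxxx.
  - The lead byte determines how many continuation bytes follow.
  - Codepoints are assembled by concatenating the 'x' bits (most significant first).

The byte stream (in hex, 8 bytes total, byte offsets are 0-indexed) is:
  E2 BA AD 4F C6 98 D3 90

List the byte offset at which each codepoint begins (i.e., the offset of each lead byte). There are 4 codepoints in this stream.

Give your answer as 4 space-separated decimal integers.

Answer: 0 3 4 6

Derivation:
Byte[0]=E2: 3-byte lead, need 2 cont bytes. acc=0x2
Byte[1]=BA: continuation. acc=(acc<<6)|0x3A=0xBA
Byte[2]=AD: continuation. acc=(acc<<6)|0x2D=0x2EAD
Completed: cp=U+2EAD (starts at byte 0)
Byte[3]=4F: 1-byte ASCII. cp=U+004F
Byte[4]=C6: 2-byte lead, need 1 cont bytes. acc=0x6
Byte[5]=98: continuation. acc=(acc<<6)|0x18=0x198
Completed: cp=U+0198 (starts at byte 4)
Byte[6]=D3: 2-byte lead, need 1 cont bytes. acc=0x13
Byte[7]=90: continuation. acc=(acc<<6)|0x10=0x4D0
Completed: cp=U+04D0 (starts at byte 6)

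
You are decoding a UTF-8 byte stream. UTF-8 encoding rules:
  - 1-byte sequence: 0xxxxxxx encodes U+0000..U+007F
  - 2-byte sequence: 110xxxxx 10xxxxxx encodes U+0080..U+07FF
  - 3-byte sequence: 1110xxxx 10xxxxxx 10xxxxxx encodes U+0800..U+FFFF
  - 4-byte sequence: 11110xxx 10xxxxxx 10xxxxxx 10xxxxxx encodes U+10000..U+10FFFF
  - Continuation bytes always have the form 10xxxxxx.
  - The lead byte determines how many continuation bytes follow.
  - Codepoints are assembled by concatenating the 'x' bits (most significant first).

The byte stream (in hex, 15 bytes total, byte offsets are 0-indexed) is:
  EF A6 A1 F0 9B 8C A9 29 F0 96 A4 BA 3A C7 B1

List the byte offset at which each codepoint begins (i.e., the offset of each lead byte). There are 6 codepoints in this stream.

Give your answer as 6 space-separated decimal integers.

Answer: 0 3 7 8 12 13

Derivation:
Byte[0]=EF: 3-byte lead, need 2 cont bytes. acc=0xF
Byte[1]=A6: continuation. acc=(acc<<6)|0x26=0x3E6
Byte[2]=A1: continuation. acc=(acc<<6)|0x21=0xF9A1
Completed: cp=U+F9A1 (starts at byte 0)
Byte[3]=F0: 4-byte lead, need 3 cont bytes. acc=0x0
Byte[4]=9B: continuation. acc=(acc<<6)|0x1B=0x1B
Byte[5]=8C: continuation. acc=(acc<<6)|0x0C=0x6CC
Byte[6]=A9: continuation. acc=(acc<<6)|0x29=0x1B329
Completed: cp=U+1B329 (starts at byte 3)
Byte[7]=29: 1-byte ASCII. cp=U+0029
Byte[8]=F0: 4-byte lead, need 3 cont bytes. acc=0x0
Byte[9]=96: continuation. acc=(acc<<6)|0x16=0x16
Byte[10]=A4: continuation. acc=(acc<<6)|0x24=0x5A4
Byte[11]=BA: continuation. acc=(acc<<6)|0x3A=0x1693A
Completed: cp=U+1693A (starts at byte 8)
Byte[12]=3A: 1-byte ASCII. cp=U+003A
Byte[13]=C7: 2-byte lead, need 1 cont bytes. acc=0x7
Byte[14]=B1: continuation. acc=(acc<<6)|0x31=0x1F1
Completed: cp=U+01F1 (starts at byte 13)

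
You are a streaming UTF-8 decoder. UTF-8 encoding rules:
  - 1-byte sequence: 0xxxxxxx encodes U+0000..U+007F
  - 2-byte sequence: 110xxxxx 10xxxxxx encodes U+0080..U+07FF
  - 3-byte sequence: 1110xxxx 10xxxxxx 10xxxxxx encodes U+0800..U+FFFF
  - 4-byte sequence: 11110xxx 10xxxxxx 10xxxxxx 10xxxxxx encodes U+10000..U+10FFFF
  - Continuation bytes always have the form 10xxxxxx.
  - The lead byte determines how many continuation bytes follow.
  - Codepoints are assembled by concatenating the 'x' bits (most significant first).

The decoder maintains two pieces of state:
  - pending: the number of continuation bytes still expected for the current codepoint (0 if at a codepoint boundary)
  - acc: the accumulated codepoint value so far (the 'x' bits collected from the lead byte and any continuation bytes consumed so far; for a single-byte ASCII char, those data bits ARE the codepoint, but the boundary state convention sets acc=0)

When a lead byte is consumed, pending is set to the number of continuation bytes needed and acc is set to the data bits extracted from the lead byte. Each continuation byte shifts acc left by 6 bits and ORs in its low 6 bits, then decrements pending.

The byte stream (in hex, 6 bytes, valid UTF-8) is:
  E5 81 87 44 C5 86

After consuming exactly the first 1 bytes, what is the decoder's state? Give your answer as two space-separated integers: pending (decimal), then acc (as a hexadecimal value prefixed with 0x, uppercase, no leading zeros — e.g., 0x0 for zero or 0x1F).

Byte[0]=E5: 3-byte lead. pending=2, acc=0x5

Answer: 2 0x5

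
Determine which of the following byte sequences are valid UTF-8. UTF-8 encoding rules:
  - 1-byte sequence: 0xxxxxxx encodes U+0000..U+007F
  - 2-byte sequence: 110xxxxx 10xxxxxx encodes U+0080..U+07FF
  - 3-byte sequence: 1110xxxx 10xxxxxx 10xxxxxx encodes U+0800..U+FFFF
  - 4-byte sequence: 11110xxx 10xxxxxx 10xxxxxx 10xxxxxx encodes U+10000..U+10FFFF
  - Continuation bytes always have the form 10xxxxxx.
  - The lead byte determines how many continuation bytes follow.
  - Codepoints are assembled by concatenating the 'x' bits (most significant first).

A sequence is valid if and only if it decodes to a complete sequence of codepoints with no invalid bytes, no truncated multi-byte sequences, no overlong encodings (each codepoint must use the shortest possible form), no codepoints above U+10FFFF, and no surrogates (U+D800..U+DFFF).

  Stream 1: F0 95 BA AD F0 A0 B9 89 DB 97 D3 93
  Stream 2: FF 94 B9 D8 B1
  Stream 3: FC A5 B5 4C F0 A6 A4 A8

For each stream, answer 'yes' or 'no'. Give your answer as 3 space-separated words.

Stream 1: decodes cleanly. VALID
Stream 2: error at byte offset 0. INVALID
Stream 3: error at byte offset 0. INVALID

Answer: yes no no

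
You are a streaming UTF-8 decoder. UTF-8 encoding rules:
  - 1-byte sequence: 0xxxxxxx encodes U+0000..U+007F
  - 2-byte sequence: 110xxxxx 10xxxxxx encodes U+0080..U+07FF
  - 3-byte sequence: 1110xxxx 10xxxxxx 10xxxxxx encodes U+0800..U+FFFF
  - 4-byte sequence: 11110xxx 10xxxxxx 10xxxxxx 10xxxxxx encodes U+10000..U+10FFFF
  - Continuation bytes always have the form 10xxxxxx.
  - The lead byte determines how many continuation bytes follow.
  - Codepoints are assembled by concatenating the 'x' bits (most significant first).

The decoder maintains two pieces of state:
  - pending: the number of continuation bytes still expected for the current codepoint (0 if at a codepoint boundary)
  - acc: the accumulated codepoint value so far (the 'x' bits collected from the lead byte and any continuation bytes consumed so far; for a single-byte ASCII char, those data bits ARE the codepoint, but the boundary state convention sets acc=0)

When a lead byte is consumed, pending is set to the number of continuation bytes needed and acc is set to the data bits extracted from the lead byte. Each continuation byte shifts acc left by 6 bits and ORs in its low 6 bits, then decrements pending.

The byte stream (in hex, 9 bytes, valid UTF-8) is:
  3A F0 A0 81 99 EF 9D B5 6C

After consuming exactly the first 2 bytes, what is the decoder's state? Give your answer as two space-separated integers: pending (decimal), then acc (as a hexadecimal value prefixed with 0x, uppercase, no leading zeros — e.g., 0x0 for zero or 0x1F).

Answer: 3 0x0

Derivation:
Byte[0]=3A: 1-byte. pending=0, acc=0x0
Byte[1]=F0: 4-byte lead. pending=3, acc=0x0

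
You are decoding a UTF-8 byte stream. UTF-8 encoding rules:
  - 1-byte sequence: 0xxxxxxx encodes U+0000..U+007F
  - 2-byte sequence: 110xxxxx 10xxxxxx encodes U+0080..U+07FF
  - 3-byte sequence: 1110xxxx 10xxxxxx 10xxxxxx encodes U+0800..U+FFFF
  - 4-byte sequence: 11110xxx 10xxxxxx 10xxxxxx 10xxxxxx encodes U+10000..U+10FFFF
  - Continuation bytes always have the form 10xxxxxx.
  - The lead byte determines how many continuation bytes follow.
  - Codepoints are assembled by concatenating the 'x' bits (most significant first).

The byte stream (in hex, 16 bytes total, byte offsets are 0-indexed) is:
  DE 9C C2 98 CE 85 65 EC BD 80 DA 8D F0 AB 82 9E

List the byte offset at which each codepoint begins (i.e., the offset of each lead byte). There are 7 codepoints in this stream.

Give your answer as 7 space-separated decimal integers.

Byte[0]=DE: 2-byte lead, need 1 cont bytes. acc=0x1E
Byte[1]=9C: continuation. acc=(acc<<6)|0x1C=0x79C
Completed: cp=U+079C (starts at byte 0)
Byte[2]=C2: 2-byte lead, need 1 cont bytes. acc=0x2
Byte[3]=98: continuation. acc=(acc<<6)|0x18=0x98
Completed: cp=U+0098 (starts at byte 2)
Byte[4]=CE: 2-byte lead, need 1 cont bytes. acc=0xE
Byte[5]=85: continuation. acc=(acc<<6)|0x05=0x385
Completed: cp=U+0385 (starts at byte 4)
Byte[6]=65: 1-byte ASCII. cp=U+0065
Byte[7]=EC: 3-byte lead, need 2 cont bytes. acc=0xC
Byte[8]=BD: continuation. acc=(acc<<6)|0x3D=0x33D
Byte[9]=80: continuation. acc=(acc<<6)|0x00=0xCF40
Completed: cp=U+CF40 (starts at byte 7)
Byte[10]=DA: 2-byte lead, need 1 cont bytes. acc=0x1A
Byte[11]=8D: continuation. acc=(acc<<6)|0x0D=0x68D
Completed: cp=U+068D (starts at byte 10)
Byte[12]=F0: 4-byte lead, need 3 cont bytes. acc=0x0
Byte[13]=AB: continuation. acc=(acc<<6)|0x2B=0x2B
Byte[14]=82: continuation. acc=(acc<<6)|0x02=0xAC2
Byte[15]=9E: continuation. acc=(acc<<6)|0x1E=0x2B09E
Completed: cp=U+2B09E (starts at byte 12)

Answer: 0 2 4 6 7 10 12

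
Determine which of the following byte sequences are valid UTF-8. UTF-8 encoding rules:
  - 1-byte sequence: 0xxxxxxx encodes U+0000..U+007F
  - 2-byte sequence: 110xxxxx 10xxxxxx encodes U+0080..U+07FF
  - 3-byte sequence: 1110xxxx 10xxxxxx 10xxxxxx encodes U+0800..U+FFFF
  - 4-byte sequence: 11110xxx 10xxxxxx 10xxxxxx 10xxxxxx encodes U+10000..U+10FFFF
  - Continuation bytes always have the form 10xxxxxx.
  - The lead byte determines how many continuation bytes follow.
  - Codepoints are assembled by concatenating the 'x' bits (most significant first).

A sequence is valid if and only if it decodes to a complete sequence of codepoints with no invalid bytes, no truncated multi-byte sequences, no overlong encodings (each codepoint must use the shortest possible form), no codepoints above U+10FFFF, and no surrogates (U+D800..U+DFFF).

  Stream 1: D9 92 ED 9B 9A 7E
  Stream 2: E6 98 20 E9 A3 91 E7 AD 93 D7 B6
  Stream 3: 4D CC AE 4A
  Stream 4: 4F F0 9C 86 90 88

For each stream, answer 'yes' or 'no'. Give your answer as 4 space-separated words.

Answer: yes no yes no

Derivation:
Stream 1: decodes cleanly. VALID
Stream 2: error at byte offset 2. INVALID
Stream 3: decodes cleanly. VALID
Stream 4: error at byte offset 5. INVALID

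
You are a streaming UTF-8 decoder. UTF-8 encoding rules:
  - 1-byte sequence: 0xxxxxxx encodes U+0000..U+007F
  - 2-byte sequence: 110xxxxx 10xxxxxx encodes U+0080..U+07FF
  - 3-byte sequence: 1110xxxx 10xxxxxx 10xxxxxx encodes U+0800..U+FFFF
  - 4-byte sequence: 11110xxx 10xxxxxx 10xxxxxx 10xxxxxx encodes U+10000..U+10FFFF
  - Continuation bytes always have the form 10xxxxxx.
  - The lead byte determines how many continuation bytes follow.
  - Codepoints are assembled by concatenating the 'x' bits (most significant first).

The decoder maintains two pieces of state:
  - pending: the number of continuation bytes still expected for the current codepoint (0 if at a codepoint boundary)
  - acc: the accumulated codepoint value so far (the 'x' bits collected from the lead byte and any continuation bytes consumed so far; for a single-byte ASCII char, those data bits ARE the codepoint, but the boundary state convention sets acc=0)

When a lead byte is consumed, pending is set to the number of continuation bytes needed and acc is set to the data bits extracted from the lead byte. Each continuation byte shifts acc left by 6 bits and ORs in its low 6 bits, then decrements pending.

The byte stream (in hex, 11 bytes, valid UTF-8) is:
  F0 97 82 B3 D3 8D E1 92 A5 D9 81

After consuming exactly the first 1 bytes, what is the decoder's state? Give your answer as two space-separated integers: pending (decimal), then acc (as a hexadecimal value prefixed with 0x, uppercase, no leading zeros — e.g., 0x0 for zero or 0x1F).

Answer: 3 0x0

Derivation:
Byte[0]=F0: 4-byte lead. pending=3, acc=0x0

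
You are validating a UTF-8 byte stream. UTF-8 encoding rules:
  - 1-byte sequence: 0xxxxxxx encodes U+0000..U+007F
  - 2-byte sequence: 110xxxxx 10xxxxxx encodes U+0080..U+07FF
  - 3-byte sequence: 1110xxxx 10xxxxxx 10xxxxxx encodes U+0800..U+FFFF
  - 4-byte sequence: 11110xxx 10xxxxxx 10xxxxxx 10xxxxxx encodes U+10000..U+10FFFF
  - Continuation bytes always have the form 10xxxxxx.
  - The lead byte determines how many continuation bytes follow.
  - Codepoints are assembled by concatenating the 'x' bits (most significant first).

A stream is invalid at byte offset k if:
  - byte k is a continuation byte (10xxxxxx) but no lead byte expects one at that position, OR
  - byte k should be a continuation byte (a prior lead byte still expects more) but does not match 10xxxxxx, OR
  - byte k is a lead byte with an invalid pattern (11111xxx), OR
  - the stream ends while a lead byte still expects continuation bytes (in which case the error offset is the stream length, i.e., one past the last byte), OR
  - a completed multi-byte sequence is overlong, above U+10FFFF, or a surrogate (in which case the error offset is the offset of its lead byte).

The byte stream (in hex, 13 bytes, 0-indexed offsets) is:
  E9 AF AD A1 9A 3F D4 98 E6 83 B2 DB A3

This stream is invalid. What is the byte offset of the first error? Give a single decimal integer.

Byte[0]=E9: 3-byte lead, need 2 cont bytes. acc=0x9
Byte[1]=AF: continuation. acc=(acc<<6)|0x2F=0x26F
Byte[2]=AD: continuation. acc=(acc<<6)|0x2D=0x9BED
Completed: cp=U+9BED (starts at byte 0)
Byte[3]=A1: INVALID lead byte (not 0xxx/110x/1110/11110)

Answer: 3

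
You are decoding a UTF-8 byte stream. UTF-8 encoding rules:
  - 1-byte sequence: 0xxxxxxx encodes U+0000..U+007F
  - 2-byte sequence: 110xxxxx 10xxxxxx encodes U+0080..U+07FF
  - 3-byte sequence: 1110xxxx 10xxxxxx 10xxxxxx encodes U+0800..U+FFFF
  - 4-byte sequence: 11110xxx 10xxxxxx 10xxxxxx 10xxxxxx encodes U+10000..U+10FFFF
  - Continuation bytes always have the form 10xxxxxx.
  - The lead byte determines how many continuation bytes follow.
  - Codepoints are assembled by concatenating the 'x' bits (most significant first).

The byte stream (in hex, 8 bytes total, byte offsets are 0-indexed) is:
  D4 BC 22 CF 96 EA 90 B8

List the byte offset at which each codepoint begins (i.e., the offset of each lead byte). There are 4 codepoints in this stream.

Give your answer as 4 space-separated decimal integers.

Byte[0]=D4: 2-byte lead, need 1 cont bytes. acc=0x14
Byte[1]=BC: continuation. acc=(acc<<6)|0x3C=0x53C
Completed: cp=U+053C (starts at byte 0)
Byte[2]=22: 1-byte ASCII. cp=U+0022
Byte[3]=CF: 2-byte lead, need 1 cont bytes. acc=0xF
Byte[4]=96: continuation. acc=(acc<<6)|0x16=0x3D6
Completed: cp=U+03D6 (starts at byte 3)
Byte[5]=EA: 3-byte lead, need 2 cont bytes. acc=0xA
Byte[6]=90: continuation. acc=(acc<<6)|0x10=0x290
Byte[7]=B8: continuation. acc=(acc<<6)|0x38=0xA438
Completed: cp=U+A438 (starts at byte 5)

Answer: 0 2 3 5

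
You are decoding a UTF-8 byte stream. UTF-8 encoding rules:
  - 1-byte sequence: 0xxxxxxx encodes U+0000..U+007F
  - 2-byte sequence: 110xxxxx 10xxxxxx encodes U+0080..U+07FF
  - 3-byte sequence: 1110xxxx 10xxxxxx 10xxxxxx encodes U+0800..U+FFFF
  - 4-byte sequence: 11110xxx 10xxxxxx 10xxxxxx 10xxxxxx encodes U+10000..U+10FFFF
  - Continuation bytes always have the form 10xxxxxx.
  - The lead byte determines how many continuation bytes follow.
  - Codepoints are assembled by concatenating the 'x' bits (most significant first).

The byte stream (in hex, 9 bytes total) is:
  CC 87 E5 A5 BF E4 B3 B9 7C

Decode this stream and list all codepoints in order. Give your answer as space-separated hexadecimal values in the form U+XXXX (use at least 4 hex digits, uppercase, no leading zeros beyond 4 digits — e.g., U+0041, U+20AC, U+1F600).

Byte[0]=CC: 2-byte lead, need 1 cont bytes. acc=0xC
Byte[1]=87: continuation. acc=(acc<<6)|0x07=0x307
Completed: cp=U+0307 (starts at byte 0)
Byte[2]=E5: 3-byte lead, need 2 cont bytes. acc=0x5
Byte[3]=A5: continuation. acc=(acc<<6)|0x25=0x165
Byte[4]=BF: continuation. acc=(acc<<6)|0x3F=0x597F
Completed: cp=U+597F (starts at byte 2)
Byte[5]=E4: 3-byte lead, need 2 cont bytes. acc=0x4
Byte[6]=B3: continuation. acc=(acc<<6)|0x33=0x133
Byte[7]=B9: continuation. acc=(acc<<6)|0x39=0x4CF9
Completed: cp=U+4CF9 (starts at byte 5)
Byte[8]=7C: 1-byte ASCII. cp=U+007C

Answer: U+0307 U+597F U+4CF9 U+007C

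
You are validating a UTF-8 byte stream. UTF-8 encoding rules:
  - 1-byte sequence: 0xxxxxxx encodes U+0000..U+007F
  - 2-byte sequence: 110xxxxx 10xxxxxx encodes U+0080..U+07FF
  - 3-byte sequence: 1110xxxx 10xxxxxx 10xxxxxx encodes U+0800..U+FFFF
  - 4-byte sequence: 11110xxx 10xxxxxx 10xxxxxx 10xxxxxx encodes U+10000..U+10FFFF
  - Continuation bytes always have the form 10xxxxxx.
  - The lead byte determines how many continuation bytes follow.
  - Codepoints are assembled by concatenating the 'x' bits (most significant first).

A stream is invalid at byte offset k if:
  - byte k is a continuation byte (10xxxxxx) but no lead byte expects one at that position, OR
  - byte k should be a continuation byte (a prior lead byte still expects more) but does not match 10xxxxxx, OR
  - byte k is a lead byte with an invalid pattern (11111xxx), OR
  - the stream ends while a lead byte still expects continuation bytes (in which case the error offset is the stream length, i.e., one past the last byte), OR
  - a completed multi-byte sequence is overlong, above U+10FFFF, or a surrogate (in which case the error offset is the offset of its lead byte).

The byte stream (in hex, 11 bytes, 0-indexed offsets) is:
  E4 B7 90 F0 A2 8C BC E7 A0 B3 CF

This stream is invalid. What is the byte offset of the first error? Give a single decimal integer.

Answer: 11

Derivation:
Byte[0]=E4: 3-byte lead, need 2 cont bytes. acc=0x4
Byte[1]=B7: continuation. acc=(acc<<6)|0x37=0x137
Byte[2]=90: continuation. acc=(acc<<6)|0x10=0x4DD0
Completed: cp=U+4DD0 (starts at byte 0)
Byte[3]=F0: 4-byte lead, need 3 cont bytes. acc=0x0
Byte[4]=A2: continuation. acc=(acc<<6)|0x22=0x22
Byte[5]=8C: continuation. acc=(acc<<6)|0x0C=0x88C
Byte[6]=BC: continuation. acc=(acc<<6)|0x3C=0x2233C
Completed: cp=U+2233C (starts at byte 3)
Byte[7]=E7: 3-byte lead, need 2 cont bytes. acc=0x7
Byte[8]=A0: continuation. acc=(acc<<6)|0x20=0x1E0
Byte[9]=B3: continuation. acc=(acc<<6)|0x33=0x7833
Completed: cp=U+7833 (starts at byte 7)
Byte[10]=CF: 2-byte lead, need 1 cont bytes. acc=0xF
Byte[11]: stream ended, expected continuation. INVALID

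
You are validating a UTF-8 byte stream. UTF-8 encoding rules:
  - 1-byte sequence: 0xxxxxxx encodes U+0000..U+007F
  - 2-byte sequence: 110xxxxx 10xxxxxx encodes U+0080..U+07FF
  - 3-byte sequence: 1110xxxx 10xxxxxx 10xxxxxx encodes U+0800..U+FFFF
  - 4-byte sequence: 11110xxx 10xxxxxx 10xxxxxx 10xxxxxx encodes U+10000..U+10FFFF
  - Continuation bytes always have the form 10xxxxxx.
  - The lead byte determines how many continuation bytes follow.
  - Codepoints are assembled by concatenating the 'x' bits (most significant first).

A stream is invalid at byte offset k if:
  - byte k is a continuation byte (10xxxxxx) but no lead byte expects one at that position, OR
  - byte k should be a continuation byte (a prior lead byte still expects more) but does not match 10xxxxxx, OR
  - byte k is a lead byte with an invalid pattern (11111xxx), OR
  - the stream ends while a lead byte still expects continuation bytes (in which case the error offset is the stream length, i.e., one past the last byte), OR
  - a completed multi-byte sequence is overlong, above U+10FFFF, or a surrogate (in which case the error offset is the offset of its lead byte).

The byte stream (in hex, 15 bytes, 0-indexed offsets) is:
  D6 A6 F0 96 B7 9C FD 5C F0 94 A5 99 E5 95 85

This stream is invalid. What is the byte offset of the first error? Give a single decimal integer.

Answer: 6

Derivation:
Byte[0]=D6: 2-byte lead, need 1 cont bytes. acc=0x16
Byte[1]=A6: continuation. acc=(acc<<6)|0x26=0x5A6
Completed: cp=U+05A6 (starts at byte 0)
Byte[2]=F0: 4-byte lead, need 3 cont bytes. acc=0x0
Byte[3]=96: continuation. acc=(acc<<6)|0x16=0x16
Byte[4]=B7: continuation. acc=(acc<<6)|0x37=0x5B7
Byte[5]=9C: continuation. acc=(acc<<6)|0x1C=0x16DDC
Completed: cp=U+16DDC (starts at byte 2)
Byte[6]=FD: INVALID lead byte (not 0xxx/110x/1110/11110)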